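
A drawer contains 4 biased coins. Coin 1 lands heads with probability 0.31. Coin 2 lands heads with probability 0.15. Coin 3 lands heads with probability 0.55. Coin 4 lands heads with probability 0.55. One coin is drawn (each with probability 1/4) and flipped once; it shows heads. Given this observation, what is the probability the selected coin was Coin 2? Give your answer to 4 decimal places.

Posterior probability ≈ 0.0962

P(heads|C1) = 0.31; P(heads|C2) = 0.15; P(heads|C3) = 0.55; P(heads|C4) = 0.55.
Prior × likelihood for each source: 0.25·0.31=0.07750, 0.25·0.15=0.03750, 0.25·0.55=0.1375, 0.25·0.55=0.1375. Summing gives P(heads) = 0.39000.
P(Coin 2 | heads) = 0.03750 / 0.39000 = 0.0962.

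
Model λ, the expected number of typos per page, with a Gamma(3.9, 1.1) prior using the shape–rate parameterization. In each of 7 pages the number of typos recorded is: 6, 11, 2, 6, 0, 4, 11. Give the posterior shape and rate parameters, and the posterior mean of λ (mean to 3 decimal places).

Total count ∑xᵢ = 40 over n = 7 pages.
Gamma is conjugate to the Poisson likelihood: posterior is Gamma(shape = 3.9+40 = 43.9, rate = 1.1+7 = 8.1).
Posterior mean = shape/rate = 43.9/8.1 = 5.420.

Posterior: Gamma(shape=43.9, rate=8.1); mean ≈ 5.420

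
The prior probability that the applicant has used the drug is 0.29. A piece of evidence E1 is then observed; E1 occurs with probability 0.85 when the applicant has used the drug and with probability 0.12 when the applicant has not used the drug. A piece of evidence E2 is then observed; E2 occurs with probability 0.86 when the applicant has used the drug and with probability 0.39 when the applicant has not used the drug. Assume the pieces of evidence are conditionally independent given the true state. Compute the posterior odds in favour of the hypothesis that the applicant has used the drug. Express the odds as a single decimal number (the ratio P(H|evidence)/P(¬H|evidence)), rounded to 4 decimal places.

Prior odds = 0.29/(1−0.29) = 0.40845.
Likelihood ratio for E1 = 0.85/0.12 = 7.0833.
Likelihood ratio for E2 = 0.86/0.39 = 2.2051.
Posterior odds = prior odds × LR₁ × LR₂ = 6.3799.

Posterior odds ≈ 6.3799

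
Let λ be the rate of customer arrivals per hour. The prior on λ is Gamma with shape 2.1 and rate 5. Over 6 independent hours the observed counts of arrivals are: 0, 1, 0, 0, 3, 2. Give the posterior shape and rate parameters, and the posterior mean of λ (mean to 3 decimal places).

Posterior: Gamma(shape=8.1, rate=11); mean ≈ 0.736

The Poisson likelihood adds the total count to the shape and the number of exposure periods to the rate. Here ∑xᵢ = 6 and n = 6, so shape 2.1→8.1 and rate 5→11.
E[λ | data] = 8.1/11 = 0.736.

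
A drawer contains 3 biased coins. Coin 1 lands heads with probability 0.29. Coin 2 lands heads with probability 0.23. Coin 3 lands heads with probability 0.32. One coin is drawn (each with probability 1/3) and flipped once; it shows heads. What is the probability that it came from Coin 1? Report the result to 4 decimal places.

P(heads|C1) = 0.29; P(heads|C2) = 0.23; P(heads|C3) = 0.32.
Prior × likelihood for each source: 0.333333·0.29=0.09667, 0.333333·0.23=0.07667, 0.333333·0.32=0.1067. Summing gives P(heads) = 0.28000.
P(Coin 1 | heads) = 0.09667 / 0.28000 = 0.3452.

Posterior probability ≈ 0.3452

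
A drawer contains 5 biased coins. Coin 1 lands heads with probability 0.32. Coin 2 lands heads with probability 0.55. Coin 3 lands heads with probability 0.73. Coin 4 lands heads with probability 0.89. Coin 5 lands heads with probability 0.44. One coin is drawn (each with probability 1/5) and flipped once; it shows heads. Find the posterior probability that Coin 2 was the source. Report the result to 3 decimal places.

Posterior probability ≈ 0.188

Tabulate prior·likelihood by source: [1] prior 0.2, lik 0.32, product 0.06400; [2] prior 0.2, lik 0.55, product 0.1100; [3] prior 0.2, lik 0.73, product 0.1460; [4] prior 0.2, lik 0.89, product 0.1780; [5] prior 0.2, lik 0.44, product 0.08800.
Normalizing constant = 0.58600; the posterior for Coin 2 is its product over the sum, 0.1100/0.58600 = 0.188.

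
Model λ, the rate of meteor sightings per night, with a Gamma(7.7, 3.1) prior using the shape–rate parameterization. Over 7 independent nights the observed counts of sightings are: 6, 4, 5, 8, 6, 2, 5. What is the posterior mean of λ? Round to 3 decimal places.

Posterior mean ≈ 4.327

The Poisson likelihood adds the total count to the shape and the number of exposure periods to the rate. Here ∑xᵢ = 36 and n = 7, so shape 7.7→43.7 and rate 3.1→10.1.
E[λ | data] = 43.7/10.1 = 4.327.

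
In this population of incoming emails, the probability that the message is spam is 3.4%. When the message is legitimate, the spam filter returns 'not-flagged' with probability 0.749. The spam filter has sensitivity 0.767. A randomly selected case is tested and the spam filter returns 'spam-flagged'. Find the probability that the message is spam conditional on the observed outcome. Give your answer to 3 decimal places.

Write H for 'the message is spam'. Prior odds H:¬H = 0.034/0.966 = 0.035197. For the 'spam-flagged' outcome, the likelihood ratio is 0.767/0.251 = 3.0558.
Posterior odds = 0.035197 × 3.0558 = 0.10755, so P(H|E) = 0.10755/(1+0.10755) = 0.097.

P(H | E) ≈ 0.097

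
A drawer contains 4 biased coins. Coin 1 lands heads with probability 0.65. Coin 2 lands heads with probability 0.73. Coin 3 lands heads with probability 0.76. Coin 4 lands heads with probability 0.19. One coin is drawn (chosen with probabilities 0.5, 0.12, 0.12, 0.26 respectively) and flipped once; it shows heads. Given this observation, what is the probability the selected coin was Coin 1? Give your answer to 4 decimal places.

Tabulate prior·likelihood by source: [1] prior 0.5, lik 0.65, product 0.3250; [2] prior 0.12, lik 0.73, product 0.08760; [3] prior 0.12, lik 0.76, product 0.09120; [4] prior 0.26, lik 0.19, product 0.04940.
Normalizing constant = 0.55320; the posterior for Coin 1 is its product over the sum, 0.3250/0.55320 = 0.5875.

Posterior probability ≈ 0.5875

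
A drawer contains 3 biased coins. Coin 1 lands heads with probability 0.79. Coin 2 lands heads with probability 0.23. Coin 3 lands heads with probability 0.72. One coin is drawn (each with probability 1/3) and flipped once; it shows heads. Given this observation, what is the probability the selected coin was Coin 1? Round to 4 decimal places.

Posterior probability ≈ 0.4540

P(heads|C1) = 0.79; P(heads|C2) = 0.23; P(heads|C3) = 0.72.
Prior × likelihood for each source: 0.333333·0.79=0.2633, 0.333333·0.23=0.07667, 0.333333·0.72=0.2400. Summing gives P(heads) = 0.58000.
P(Coin 1 | heads) = 0.2633 / 0.58000 = 0.4540.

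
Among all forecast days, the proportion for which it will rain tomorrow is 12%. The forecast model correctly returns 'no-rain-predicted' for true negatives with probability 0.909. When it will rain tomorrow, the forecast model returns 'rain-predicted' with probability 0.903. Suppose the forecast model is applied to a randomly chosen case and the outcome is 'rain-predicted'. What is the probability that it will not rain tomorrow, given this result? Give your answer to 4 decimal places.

Write H for 'it will rain tomorrow'. Prior odds H:¬H = 0.12/0.88 = 0.13636. For the 'rain-predicted' outcome, the likelihood ratio is 0.903/0.091 = 9.9231.
Posterior odds = 0.13636 × 9.9231 = 1.3531, so P(H|E) = 1.3531/(1+1.3531) = 0.5750. Then P(¬H|E) = 1 − 0.5750 = 0.4250.

P(¬H | E) ≈ 0.4250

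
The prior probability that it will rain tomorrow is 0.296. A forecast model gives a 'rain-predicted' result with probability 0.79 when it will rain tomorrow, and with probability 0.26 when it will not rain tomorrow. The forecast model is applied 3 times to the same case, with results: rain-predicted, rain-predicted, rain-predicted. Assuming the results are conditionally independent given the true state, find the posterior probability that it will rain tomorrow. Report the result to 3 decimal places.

With H the event that it will rain tomorrow, the joint likelihood of the observed sequence is P(data|H) = 0.79·0.79·0.79 = 0.49304 and P(data|¬H) = 0.26·0.26·0.26 = 0.017576.
Bayes: P(H|data) = 0.296·0.49304 / (0.296·0.49304 + 0.704·0.017576) = 0.14594/0.15831 = 0.9218.

Posterior P(H) ≈ 0.922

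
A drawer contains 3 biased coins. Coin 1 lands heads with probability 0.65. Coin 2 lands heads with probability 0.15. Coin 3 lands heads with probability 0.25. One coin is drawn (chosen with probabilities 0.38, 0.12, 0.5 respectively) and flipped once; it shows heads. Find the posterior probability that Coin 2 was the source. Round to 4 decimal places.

P(heads|C1) = 0.65; P(heads|C2) = 0.15; P(heads|C3) = 0.25.
Prior × likelihood for each source: 0.38·0.65=0.2470, 0.12·0.15=0.01800, 0.5·0.25=0.1250. Summing gives P(heads) = 0.39000.
P(Coin 2 | heads) = 0.01800 / 0.39000 = 0.0462.

Posterior probability ≈ 0.0462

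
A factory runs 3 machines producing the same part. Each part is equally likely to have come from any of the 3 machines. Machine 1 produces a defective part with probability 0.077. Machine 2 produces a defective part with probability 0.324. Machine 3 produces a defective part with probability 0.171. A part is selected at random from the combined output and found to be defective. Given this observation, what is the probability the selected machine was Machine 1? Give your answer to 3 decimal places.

P(defective|M1) = 0.077; P(defective|M2) = 0.324; P(defective|M3) = 0.171.
Prior × likelihood for each source: 0.333333·0.077=0.02567, 0.333333·0.324=0.1080, 0.333333·0.171=0.05700. Summing gives P(defective) = 0.19067.
P(Machine 1 | defective) = 0.02567 / 0.19067 = 0.135.

Posterior probability ≈ 0.135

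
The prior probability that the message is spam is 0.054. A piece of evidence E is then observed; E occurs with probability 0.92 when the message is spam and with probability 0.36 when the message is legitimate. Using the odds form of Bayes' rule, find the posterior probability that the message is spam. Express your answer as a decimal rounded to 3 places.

Posterior probability ≈ 0.127

Prior odds = 0.054/(1−0.054) = 0.057082. In log-odds, ln(0.057082) = -2.8633.
Add log likelihood ratio: ln(2.5556) = 0.93827.
Posterior log-odds = -1.9250, so posterior odds = exp(-1.9250) = 0.14588. Converting, P(H|E) = 0.14588/1.1459 = 0.127.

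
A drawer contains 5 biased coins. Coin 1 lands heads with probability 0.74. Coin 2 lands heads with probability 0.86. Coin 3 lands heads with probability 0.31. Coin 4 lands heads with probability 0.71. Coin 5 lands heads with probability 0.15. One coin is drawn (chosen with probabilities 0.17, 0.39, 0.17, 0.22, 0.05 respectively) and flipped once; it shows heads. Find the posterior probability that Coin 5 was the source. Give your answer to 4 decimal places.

Posterior probability ≈ 0.0111

P(heads|C1) = 0.74; P(heads|C2) = 0.86; P(heads|C3) = 0.31; P(heads|C4) = 0.71; P(heads|C5) = 0.15.
Prior × likelihood for each source: 0.17·0.74=0.1258, 0.39·0.86=0.3354, 0.17·0.31=0.05270, 0.22·0.71=0.1562, 0.05·0.15=0.007500. Summing gives P(heads) = 0.67760.
P(Coin 5 | heads) = 0.007500 / 0.67760 = 0.0111.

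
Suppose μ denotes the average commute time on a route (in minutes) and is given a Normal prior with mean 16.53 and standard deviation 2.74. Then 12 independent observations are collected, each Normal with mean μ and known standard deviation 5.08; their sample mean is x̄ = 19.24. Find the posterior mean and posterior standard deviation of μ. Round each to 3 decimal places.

Posterior mean ≈ 18.637; posterior SD ≈ 1.293

Prior precision 1/τ₀² = 1/2.74² = 0.133198; data precision n/σ² = 12/5.08² = 0.465001.
Posterior precision = 0.133198 + 0.465001 = 0.598199, giving posterior SD = 1/√0.598199 = 1.293.
Posterior mean = (0.133198·16.53 + 0.465001·19.24) / 0.598199 = 18.637.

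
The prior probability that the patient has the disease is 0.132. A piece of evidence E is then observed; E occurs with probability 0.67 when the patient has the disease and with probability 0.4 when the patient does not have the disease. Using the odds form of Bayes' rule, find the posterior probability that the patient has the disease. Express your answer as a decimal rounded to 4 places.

Posterior probability ≈ 0.2030

Prior odds = 0.132/(1−0.132) = 0.15207. In log-odds, ln(0.15207) = -1.8834.
Add log likelihood ratio: ln(1.6750) = 0.51581.
Posterior log-odds = -1.3676, so posterior odds = exp(-1.3676) = 0.25472. Converting, P(H|E) = 0.25472/1.2547 = 0.2030.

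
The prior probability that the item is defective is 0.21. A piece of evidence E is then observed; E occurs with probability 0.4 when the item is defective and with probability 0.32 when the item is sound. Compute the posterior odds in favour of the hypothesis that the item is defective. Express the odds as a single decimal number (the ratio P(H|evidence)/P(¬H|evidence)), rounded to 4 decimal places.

Prior odds = 0.21/(1−0.21) = 0.26582. In log-odds, ln(0.26582) = -1.3249.
Add log likelihood ratio: ln(1.2500) = 0.22314.
Posterior log-odds = -1.1018, so posterior odds = exp(-1.1018) = 0.33228.

Posterior odds ≈ 0.3323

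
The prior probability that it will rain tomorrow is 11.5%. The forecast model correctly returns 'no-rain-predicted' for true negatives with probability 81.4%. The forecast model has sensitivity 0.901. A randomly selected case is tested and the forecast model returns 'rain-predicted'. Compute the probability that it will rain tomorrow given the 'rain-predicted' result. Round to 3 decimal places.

P(H | E) ≈ 0.386

Let H be the event that it will rain tomorrow. P(H) = 0.115, so P(¬H) = 0.885. With E the 'rain-predicted' result, P(E|H) = 0.901 and P(E|¬H) = 0.186.
P(E) = 0.901·0.115 + 0.186·0.885 = 0.10362 + 0.16461 = 0.26823.
By Bayes' theorem, P(H|E) = 0.10362 / 0.26823 = 0.386.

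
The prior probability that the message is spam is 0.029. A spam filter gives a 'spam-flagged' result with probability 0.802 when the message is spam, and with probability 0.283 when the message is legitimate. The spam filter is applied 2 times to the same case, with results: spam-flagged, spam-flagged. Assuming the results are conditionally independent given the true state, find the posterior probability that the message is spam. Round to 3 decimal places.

Let H be the event that the message is spam; start with P(H) = 0.029. P('spam-flagged'|H) = 0.802, P('spam-flagged'|¬H) = 0.283.
Update on result 1 ('spam-flagged'): P(H) ← 0.802·0.0290 / (0.802·0.0290 + 0.283·0.9710) = 0.023258/0.29805 = 0.0780.
Update on result 2 ('spam-flagged'): P(H) ← 0.802·0.0780 / (0.802·0.0780 + 0.283·0.9220) = 0.062583/0.32350 = 0.1935.

Posterior P(H) ≈ 0.193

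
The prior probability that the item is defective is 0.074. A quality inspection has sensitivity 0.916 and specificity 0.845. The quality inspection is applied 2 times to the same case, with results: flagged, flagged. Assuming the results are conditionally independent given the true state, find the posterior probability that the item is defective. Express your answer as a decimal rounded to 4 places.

With H the event that the item is defective, the joint likelihood of the observed sequence is P(data|H) = 0.916·0.916 = 0.83906 and P(data|¬H) = 0.155·0.155 = 0.024025.
Bayes: P(H|data) = 0.074·0.83906 / (0.074·0.83906 + 0.926·0.024025) = 0.062090/0.084337 = 0.7362.

Posterior P(H) ≈ 0.7362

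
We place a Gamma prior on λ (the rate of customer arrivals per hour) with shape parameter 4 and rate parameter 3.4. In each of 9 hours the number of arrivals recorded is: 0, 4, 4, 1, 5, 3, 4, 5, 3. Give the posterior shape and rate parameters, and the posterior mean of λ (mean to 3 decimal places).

Posterior: Gamma(shape=33, rate=12.4); mean ≈ 2.661

The Poisson likelihood adds the total count to the shape and the number of exposure periods to the rate. Here ∑xᵢ = 29 and n = 9, so shape 4→33 and rate 3.4→12.4.
E[λ | data] = 33/12.4 = 2.661.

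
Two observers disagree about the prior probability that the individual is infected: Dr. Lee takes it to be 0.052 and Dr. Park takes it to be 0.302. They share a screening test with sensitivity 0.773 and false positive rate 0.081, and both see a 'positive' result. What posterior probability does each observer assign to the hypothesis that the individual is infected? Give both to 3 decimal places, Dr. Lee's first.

Dr. Lee: 0.344; Dr. Park: 0.805

The likelihood ratio for a 'positive' result is 0.773/0.081 = 9.5432.
Dr. Lee: prior odds 0.052/0.948 = 0.054852; posterior odds 0.52347; posterior probability 0.344.
Dr. Park: prior odds 0.302/0.698 = 0.43266; posterior odds 4.1290; posterior probability 0.805.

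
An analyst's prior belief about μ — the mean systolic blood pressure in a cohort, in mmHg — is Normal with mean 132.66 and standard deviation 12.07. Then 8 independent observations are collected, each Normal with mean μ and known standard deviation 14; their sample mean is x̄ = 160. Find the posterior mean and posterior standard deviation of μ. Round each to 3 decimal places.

Prior precision 1/τ₀² = 1/12.07² = 0.00686413; data precision n/σ² = 8/14² = 0.0408163.
Posterior precision = 0.00686413 + 0.0408163 = 0.0476805, giving posterior SD = 1/√0.0476805 = 4.580.
Posterior mean = (0.00686413·132.66 + 0.0408163·160) / 0.0476805 = 156.064.

Posterior mean ≈ 156.064; posterior SD ≈ 4.580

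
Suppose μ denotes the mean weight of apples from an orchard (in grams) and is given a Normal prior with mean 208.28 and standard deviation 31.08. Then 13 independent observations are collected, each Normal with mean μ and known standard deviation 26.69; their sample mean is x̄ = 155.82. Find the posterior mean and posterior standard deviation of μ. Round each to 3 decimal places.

Prior precision 1/τ₀² = 1/31.08² = 0.00103523; data precision n/σ² = 13/26.69² = 0.0182493.
Posterior precision = 0.00103523 + 0.0182493 = 0.0192845, giving posterior SD = 1/√0.0192845 = 7.201.
Posterior mean = (0.00103523·208.28 + 0.0182493·155.82) / 0.0192845 = 158.636.

Posterior mean ≈ 158.636; posterior SD ≈ 7.201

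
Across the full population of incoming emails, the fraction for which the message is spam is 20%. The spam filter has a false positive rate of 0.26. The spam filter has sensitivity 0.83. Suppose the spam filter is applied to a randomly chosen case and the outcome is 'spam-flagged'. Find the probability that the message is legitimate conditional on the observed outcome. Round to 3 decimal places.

P(¬H | E) ≈ 0.556

Let H be the event that the message is spam. P(H) = 0.2, so P(¬H) = 0.8. With E the 'spam-flagged' result, P(E|H) = 0.83 and P(E|¬H) = 0.26.
P(E) = 0.83·0.2 + 0.26·0.8 = 0.16600 + 0.20800 = 0.37400.
By Bayes' theorem, P(H|E) = 0.16600 / 0.37400 = 0.444. Hence P(¬H|E) = 1 − 0.444 = 0.556.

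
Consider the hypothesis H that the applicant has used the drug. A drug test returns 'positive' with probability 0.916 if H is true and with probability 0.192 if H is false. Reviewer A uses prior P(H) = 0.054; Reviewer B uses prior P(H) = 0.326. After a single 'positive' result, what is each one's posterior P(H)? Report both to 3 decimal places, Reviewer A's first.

The likelihood ratio for a 'positive' result is 0.916/0.192 = 4.7708.
Reviewer A: prior odds 0.054/0.946 = 0.057082; posterior odds 0.27233; posterior probability 0.214.
Reviewer B: prior odds 0.326/0.674 = 0.48368; posterior odds 2.3076; posterior probability 0.698.

Reviewer A: 0.214; Reviewer B: 0.698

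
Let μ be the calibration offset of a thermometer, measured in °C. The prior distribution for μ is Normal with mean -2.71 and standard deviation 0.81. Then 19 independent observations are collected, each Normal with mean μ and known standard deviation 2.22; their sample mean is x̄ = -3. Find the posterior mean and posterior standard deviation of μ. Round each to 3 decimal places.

Posterior mean ≈ -2.918; posterior SD ≈ 0.431

With known σ, the Normal prior is conjugate. Weight on the data is w = (n/σ²)/(n/σ² + 1/τ₀²) = 3.85521/(3.85521+1.52416) = 0.71667.
Posterior mean = w·x̄ + (1−w)·μ₀ = 0.71667·-3 + 0.28333·-2.71 = -2.918. Posterior variance = 1/(3.85521+1.52416) = 0.185896, so SD = 0.431.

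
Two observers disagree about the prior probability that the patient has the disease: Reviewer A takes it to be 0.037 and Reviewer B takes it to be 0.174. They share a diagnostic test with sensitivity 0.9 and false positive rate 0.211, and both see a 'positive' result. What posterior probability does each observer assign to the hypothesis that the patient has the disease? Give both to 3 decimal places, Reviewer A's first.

Reviewer A: 0.141; Reviewer B: 0.473

The likelihood ratio for a 'positive' result is 0.9/0.211 = 4.2654.
Reviewer A: prior odds 0.037/0.963 = 0.038422; posterior odds 0.16388; posterior probability 0.141.
Reviewer B: prior odds 0.174/0.826 = 0.21065; posterior odds 0.89852; posterior probability 0.473.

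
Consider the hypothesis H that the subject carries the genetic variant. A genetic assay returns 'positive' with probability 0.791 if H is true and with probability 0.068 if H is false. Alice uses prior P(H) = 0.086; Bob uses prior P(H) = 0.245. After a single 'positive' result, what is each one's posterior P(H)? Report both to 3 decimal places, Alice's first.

P('+'|H) = 0.791, P('+'|¬H) = 0.068.
Alice: numerator 0.791·0.086 = 0.068026; evidence = 0.068026+0.068·0.914 = 0.13018; posterior = 0.523.
Bob: numerator 0.791·0.245 = 0.19379; evidence = 0.19379+0.068·0.755 = 0.24513; posterior = 0.791.

Alice: 0.523; Bob: 0.791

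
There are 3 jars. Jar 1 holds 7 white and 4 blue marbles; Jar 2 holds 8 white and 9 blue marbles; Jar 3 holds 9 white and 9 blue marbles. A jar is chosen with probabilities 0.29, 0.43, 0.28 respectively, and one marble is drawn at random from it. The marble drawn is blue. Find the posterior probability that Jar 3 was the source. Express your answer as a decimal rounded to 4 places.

P(blue|Jar 1) = 0.3636; P(blue|Jar 2) = 0.5294; P(blue|Jar 3) = 0.5.
Prior × likelihood for each source: 0.29·0.3636=0.1055, 0.43·0.5294=0.2276, 0.28·0.5=0.1400. Summing gives P(blue) = 0.47310.
P(Jar 3 | blue) = 0.1400 / 0.47310 = 0.2959.

Posterior probability ≈ 0.2959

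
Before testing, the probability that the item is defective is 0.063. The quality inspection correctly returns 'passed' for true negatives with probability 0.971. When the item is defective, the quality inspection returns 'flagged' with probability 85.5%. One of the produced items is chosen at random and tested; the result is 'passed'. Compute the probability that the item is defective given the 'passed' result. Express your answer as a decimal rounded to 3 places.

Let H be the event that the item is defective. P(H) = 0.063, so P(¬H) = 0.937. With E the 'passed' result, P(E|H) = 0.145 and P(E|¬H) = 0.971.
P(E) = 0.145·0.063 + 0.971·0.937 = 0.0091350 + 0.90983 = 0.91896.
By Bayes' theorem, P(H|E) = 0.0091350 / 0.91896 = 0.010.

P(H | E) ≈ 0.010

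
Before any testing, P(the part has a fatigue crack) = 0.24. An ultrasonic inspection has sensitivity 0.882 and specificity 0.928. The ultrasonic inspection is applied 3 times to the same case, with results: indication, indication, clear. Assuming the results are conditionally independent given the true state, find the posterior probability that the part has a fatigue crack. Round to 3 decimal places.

Posterior P(H) ≈ 0.858

With H the event that the part has a fatigue crack, the joint likelihood of the observed sequence is P(data|H) = 0.882·0.882·0.118 = 0.091795 and P(data|¬H) = 0.072·0.072·0.928 = 0.0048108.
Bayes: P(H|data) = 0.24·0.091795 / (0.24·0.091795 + 0.76·0.0048108) = 0.022031/0.025687 = 0.8577.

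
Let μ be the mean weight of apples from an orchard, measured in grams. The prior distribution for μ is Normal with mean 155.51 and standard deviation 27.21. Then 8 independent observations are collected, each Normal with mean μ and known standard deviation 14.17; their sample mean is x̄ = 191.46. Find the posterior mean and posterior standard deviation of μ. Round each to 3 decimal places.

Prior precision 1/τ₀² = 1/27.21² = 0.00135065; data precision n/σ² = 8/14.17² = 0.0398428.
Posterior precision = 0.00135065 + 0.0398428 = 0.0411935, giving posterior SD = 1/√0.0411935 = 4.927.
Posterior mean = (0.00135065·155.51 + 0.0398428·191.46) / 0.0411935 = 190.281.

Posterior mean ≈ 190.281; posterior SD ≈ 4.927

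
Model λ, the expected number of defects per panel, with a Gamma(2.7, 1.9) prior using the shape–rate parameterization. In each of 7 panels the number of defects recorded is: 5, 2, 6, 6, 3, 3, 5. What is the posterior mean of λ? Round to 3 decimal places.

Total count ∑xᵢ = 30 over n = 7 panels.
Gamma is conjugate to the Poisson likelihood: posterior is Gamma(shape = 2.7+30 = 32.7, rate = 1.9+7 = 8.9).
Posterior mean = shape/rate = 32.7/8.9 = 3.674.

Posterior mean ≈ 3.674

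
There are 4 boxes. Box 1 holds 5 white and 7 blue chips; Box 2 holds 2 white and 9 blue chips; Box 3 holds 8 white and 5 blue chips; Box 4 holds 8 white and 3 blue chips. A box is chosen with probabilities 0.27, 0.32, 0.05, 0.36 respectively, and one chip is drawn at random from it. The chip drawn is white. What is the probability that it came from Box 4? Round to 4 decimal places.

Posterior probability ≈ 0.5652

Tabulate prior·likelihood by source: [1] prior 0.27, lik 0.4167, product 0.1125; [2] prior 0.32, lik 0.1818, product 0.05818; [3] prior 0.05, lik 0.6154, product 0.03077; [4] prior 0.36, lik 0.7273, product 0.2618.
Normalizing constant = 0.46327; the posterior for Box 4 is its product over the sum, 0.2618/0.46327 = 0.5652.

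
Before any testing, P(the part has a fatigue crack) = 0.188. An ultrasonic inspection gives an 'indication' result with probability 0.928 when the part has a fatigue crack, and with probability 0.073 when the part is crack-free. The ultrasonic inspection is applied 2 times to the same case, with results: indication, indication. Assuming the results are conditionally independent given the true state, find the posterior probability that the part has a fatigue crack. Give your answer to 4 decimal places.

Posterior P(H) ≈ 0.9740

Let H be the event that the part has a fatigue crack; start with P(H) = 0.188. P('indication'|H) = 0.928, P('indication'|¬H) = 0.073.
Update on result 1 ('indication'): P(H) ← 0.928·0.1880 / (0.928·0.1880 + 0.073·0.8120) = 0.17446/0.23374 = 0.7464.
Update on result 2 ('indication'): P(H) ← 0.928·0.7464 / (0.928·0.7464 + 0.073·0.2536) = 0.69266/0.71117 = 0.9740.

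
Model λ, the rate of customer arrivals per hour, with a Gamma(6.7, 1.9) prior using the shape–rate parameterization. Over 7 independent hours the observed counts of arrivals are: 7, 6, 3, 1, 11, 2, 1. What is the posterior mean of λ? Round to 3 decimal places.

Posterior mean ≈ 4.236

Total count ∑xᵢ = 31 over n = 7 hours.
Gamma is conjugate to the Poisson likelihood: posterior is Gamma(shape = 6.7+31 = 37.7, rate = 1.9+7 = 8.9).
E[λ | data] = 37.7/8.9 = 4.236.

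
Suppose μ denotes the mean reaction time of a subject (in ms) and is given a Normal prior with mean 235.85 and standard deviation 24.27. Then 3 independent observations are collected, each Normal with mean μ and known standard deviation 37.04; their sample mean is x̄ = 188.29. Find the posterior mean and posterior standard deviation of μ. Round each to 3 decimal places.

Posterior mean ≈ 209.077; posterior SD ≈ 16.045

Prior precision 1/τ₀² = 1/24.27² = 0.00169770; data precision n/σ² = 3/37.04² = 0.00218665.
Posterior precision = 0.00169770 + 0.00218665 = 0.00388435, giving posterior SD = 1/√0.00388435 = 16.045.
Posterior mean = (0.00169770·235.85 + 0.00218665·188.29) / 0.00388435 = 209.077.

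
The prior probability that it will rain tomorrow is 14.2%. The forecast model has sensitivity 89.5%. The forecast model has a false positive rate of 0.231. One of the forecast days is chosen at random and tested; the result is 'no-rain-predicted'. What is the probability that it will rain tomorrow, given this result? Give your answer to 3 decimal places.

Write H for 'it will rain tomorrow'. Prior odds H:¬H = 0.142/0.858 = 0.16550. For the 'no-rain-predicted' outcome, the likelihood ratio is 0.105/0.769 = 0.13654.
Posterior odds = 0.16550 × 0.13654 = 0.022598, so P(H|E) = 0.022598/(1+0.022598) = 0.022.

P(H | E) ≈ 0.022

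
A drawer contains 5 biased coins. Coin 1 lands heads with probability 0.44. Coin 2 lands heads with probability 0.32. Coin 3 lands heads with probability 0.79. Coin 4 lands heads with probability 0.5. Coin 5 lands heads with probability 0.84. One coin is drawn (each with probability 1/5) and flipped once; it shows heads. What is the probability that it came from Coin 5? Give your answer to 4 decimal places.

Posterior probability ≈ 0.2907

P(heads|C1) = 0.44; P(heads|C2) = 0.32; P(heads|C3) = 0.79; P(heads|C4) = 0.5; P(heads|C5) = 0.84.
Prior × likelihood for each source: 0.2·0.44=0.08800, 0.2·0.32=0.06400, 0.2·0.79=0.1580, 0.2·0.5=0.1000, 0.2·0.84=0.1680. Summing gives P(heads) = 0.57800.
P(Coin 5 | heads) = 0.1680 / 0.57800 = 0.2907.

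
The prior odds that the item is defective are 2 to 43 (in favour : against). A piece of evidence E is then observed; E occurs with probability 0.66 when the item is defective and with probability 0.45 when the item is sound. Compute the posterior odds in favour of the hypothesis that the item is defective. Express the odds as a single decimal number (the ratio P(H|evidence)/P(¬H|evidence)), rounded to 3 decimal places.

Prior odds = 2/43 = 0.046512.
Likelihood ratio for E = 0.66/0.45 = 1.4667.
Posterior odds = prior odds × LR = 0.068217.

Posterior odds ≈ 0.068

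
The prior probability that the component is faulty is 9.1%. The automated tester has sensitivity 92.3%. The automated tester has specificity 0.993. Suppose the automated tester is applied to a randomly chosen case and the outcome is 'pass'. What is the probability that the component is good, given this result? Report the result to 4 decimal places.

P(¬H | E) ≈ 0.9923

Write H for 'the component is faulty'. Prior odds H:¬H = 0.091/0.909 = 0.10011. For the 'pass' outcome, the likelihood ratio is 0.077/0.993 = 0.077543.
Posterior odds = 0.10011 × 0.077543 = 0.0077628, so P(H|E) = 0.0077628/(1+0.0077628) = 0.0077. Then P(¬H|E) = 1 − 0.0077 = 0.9923.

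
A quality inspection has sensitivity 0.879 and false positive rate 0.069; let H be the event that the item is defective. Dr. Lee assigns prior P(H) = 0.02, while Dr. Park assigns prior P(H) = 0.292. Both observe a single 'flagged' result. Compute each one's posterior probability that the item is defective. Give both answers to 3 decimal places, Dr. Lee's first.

Dr. Lee: 0.206; Dr. Park: 0.840

The likelihood ratio for a 'flagged' result is 0.879/0.069 = 12.739.
Dr. Lee: prior odds 0.02/0.98 = 0.020408; posterior odds 0.25998; posterior probability 0.206.
Dr. Park: prior odds 0.292/0.708 = 0.41243; posterior odds 5.2540; posterior probability 0.840.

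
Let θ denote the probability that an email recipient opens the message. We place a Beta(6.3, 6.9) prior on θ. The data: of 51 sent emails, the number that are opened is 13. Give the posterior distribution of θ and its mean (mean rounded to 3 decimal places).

Observing 13 successes and 38 failures updates Beta(6.3, 6.9) by adding the success and failure counts to the two shape parameters: α = 6.3+13 = 19.3, β = 6.9+38 = 44.9.
Posterior mean = α/(α+β) = 19.3/64.2 = 0.301.

Posterior: Beta(19.3, 44.9); mean ≈ 0.301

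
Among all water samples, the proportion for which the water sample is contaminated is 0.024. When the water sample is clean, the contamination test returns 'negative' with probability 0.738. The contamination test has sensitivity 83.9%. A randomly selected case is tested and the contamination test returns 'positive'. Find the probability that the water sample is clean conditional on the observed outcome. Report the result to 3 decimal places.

Let H be the event that the water sample is contaminated. P(H) = 0.024, so P(¬H) = 0.976. With E the 'positive' result, P(E|H) = 0.839 and P(E|¬H) = 0.262.
P(E) = 0.839·0.024 + 0.262·0.976 = 0.020136 + 0.25571 = 0.27585.
By Bayes' theorem, P(H|E) = 0.020136 / 0.27585 = 0.073. Hence P(¬H|E) = 1 − 0.073 = 0.927.

P(¬H | E) ≈ 0.927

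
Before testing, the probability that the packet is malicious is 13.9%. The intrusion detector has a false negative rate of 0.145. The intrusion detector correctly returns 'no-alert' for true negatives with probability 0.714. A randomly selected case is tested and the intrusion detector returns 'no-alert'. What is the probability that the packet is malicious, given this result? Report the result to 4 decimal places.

Write H for 'the packet is malicious'. Prior odds H:¬H = 0.139/0.861 = 0.16144. For the 'no-alert' outcome, the likelihood ratio is 0.145/0.714 = 0.20308.
Posterior odds = 0.16144 × 0.20308 = 0.032785, so P(H|E) = 0.032785/(1+0.032785) = 0.0317.

P(H | E) ≈ 0.0317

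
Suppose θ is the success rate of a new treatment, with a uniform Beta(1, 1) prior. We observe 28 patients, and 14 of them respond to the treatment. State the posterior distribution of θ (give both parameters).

The binomial likelihood is conjugate to the Beta prior: with 14 successes and 14 failures, the posterior is Beta(1+14, 1+14) = Beta(15, 15).

Posterior: Beta(15, 15)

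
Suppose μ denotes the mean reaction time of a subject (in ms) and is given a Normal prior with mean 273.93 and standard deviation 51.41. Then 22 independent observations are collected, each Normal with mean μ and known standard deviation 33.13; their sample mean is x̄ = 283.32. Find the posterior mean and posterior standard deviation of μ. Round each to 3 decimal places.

Prior precision 1/τ₀² = 1/51.41² = 0.00037836; data precision n/σ² = 22/33.13² = 0.0200438.
Posterior precision = 0.00037836 + 0.0200438 = 0.0204221, giving posterior SD = 1/√0.0204221 = 6.998.
Posterior mean = (0.00037836·273.93 + 0.0200438·283.32) / 0.0204221 = 283.146.

Posterior mean ≈ 283.146; posterior SD ≈ 6.998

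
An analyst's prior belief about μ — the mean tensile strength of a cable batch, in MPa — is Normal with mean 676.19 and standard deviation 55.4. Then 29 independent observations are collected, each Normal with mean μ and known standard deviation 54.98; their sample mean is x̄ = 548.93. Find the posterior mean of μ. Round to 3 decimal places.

Prior precision 1/τ₀² = 1/55.4² = 0.00032582; data precision n/σ² = 29/54.98² = 0.00959375.
Posterior precision = 0.00032582 + 0.00959375 = 0.00991957.
Posterior mean = (0.00032582·676.19 + 0.00959375·548.93) / 0.00991957 = 553.110.

Posterior mean ≈ 553.110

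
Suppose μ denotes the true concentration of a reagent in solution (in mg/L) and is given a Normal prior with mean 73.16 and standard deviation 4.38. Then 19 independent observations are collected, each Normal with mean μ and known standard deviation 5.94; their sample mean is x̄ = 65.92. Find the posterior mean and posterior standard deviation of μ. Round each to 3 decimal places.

Posterior mean ≈ 66.559; posterior SD ≈ 1.301

Prior precision 1/τ₀² = 1/4.38² = 0.0521257; data precision n/σ² = 19/5.94² = 0.538494.
Posterior precision = 0.0521257 + 0.538494 = 0.590619, giving posterior SD = 1/√0.590619 = 1.301.
Posterior mean = (0.0521257·73.16 + 0.538494·65.92) / 0.590619 = 66.559.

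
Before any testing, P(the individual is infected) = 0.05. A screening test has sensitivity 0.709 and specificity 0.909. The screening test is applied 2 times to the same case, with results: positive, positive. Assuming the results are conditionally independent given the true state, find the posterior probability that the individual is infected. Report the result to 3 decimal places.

Posterior P(H) ≈ 0.762

Let H be the event that the individual is infected; start with P(H) = 0.05. P('positive'|H) = 0.709, P('positive'|¬H) = 0.091.
Update on result 1 ('positive'): P(H) ← 0.709·0.0500 / (0.709·0.0500 + 0.091·0.9500) = 0.035450/0.12190 = 0.2908.
Update on result 2 ('positive'): P(H) ← 0.709·0.2908 / (0.709·0.2908 + 0.091·0.7092) = 0.20619/0.27072 = 0.7616.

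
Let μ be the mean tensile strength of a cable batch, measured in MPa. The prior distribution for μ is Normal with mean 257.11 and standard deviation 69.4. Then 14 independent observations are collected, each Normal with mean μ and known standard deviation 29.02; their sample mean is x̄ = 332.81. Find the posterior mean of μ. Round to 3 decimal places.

Posterior mean ≈ 331.876

Prior precision 1/τ₀² = 1/69.4² = 0.00020763; data precision n/σ² = 14/29.02² = 0.0166239.
Posterior precision = 0.00020763 + 0.0166239 = 0.0168315.
Posterior mean = (0.00020763·257.11 + 0.0166239·332.81) / 0.0168315 = 331.876.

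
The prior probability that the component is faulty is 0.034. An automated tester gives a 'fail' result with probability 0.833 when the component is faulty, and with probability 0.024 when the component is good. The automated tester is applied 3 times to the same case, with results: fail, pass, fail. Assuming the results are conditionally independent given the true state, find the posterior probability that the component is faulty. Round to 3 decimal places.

With H the event that the component is faulty, the joint likelihood of the observed sequence is P(data|H) = 0.833·0.167·0.833 = 0.11588 and P(data|¬H) = 0.024·0.976·0.024 = 0.00056218.
Bayes: P(H|data) = 0.034·0.11588 / (0.034·0.11588 + 0.966·0.00056218) = 0.0039399/0.0044830 = 0.8789.

Posterior P(H) ≈ 0.879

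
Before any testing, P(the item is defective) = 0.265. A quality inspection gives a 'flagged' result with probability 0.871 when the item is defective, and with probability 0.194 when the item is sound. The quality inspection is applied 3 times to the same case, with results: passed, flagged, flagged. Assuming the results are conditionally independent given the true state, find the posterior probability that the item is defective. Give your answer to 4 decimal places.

Posterior P(H) ≈ 0.5377

Let H be the event that the item is defective; start with P(H) = 0.265. P('flagged'|H) = 0.871, P('flagged'|¬H) = 0.194.
Update on result 1 ('passed'): P(H) ← 0.129·0.2650 / (0.129·0.2650 + 0.806·0.7350) = 0.034185/0.62660 = 0.0546.
Update on result 2 ('flagged'): P(H) ← 0.871·0.0546 / (0.871·0.0546 + 0.194·0.9454) = 0.047519/0.23093 = 0.2058.
Update on result 3 ('flagged'): P(H) ← 0.871·0.2058 / (0.871·0.2058 + 0.194·0.7942) = 0.17922/0.33330 = 0.5377.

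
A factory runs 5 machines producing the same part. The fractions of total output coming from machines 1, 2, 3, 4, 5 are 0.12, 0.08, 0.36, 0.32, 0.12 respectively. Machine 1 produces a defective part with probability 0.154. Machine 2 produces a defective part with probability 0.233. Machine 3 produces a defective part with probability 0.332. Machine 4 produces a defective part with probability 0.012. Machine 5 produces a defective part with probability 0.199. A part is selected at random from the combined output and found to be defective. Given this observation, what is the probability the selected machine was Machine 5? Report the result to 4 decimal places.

Posterior probability ≈ 0.1295

P(defective|M1) = 0.154; P(defective|M2) = 0.233; P(defective|M3) = 0.332; P(defective|M4) = 0.012; P(defective|M5) = 0.199.
Prior × likelihood for each source: 0.12·0.154=0.01848, 0.08·0.233=0.01864, 0.36·0.332=0.1195, 0.32·0.012=0.003840, 0.12·0.199=0.02388. Summing gives P(defective) = 0.18436.
P(Machine 5 | defective) = 0.02388 / 0.18436 = 0.1295.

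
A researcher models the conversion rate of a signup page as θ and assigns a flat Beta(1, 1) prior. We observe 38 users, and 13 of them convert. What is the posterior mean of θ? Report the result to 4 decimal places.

Observing 13 successes and 25 failures updates Beta(1, 1) by adding the success and failure counts to the two shape parameters: α = 1+13 = 14, β = 1+25 = 26.
Posterior mean = α/(α+β) = 14/40 = 0.3500.

Posterior mean ≈ 0.3500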